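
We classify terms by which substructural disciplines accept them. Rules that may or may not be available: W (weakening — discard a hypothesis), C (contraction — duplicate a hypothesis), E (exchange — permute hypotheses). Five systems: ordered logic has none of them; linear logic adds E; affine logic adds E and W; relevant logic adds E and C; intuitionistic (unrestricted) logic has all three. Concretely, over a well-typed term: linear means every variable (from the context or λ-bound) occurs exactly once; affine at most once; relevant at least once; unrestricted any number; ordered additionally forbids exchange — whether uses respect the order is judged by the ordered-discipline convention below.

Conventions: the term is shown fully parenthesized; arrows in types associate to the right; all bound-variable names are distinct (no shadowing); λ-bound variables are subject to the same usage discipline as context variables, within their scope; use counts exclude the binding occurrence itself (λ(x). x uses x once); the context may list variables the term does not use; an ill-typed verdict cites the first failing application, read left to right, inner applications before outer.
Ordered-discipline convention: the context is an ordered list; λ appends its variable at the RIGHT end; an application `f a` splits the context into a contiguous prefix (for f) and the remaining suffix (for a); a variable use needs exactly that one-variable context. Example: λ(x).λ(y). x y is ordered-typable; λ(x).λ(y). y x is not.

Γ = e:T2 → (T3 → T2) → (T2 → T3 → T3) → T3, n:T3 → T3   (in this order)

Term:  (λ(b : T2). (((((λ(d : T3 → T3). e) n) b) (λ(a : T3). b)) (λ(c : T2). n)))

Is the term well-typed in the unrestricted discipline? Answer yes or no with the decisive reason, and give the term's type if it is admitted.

yes — typability at T2 → T3 is all that's needed; term : T2 → T3
variable uses: e: 1; n: 2; b (bound): 2; d (bound): 0; a (bound): 0; c (bound): 0
uses in reading order: e, n, b, b, n
typing: ✓ — T2 → T3
summary: ordered ✗, linear ✗, affine ✗, relevant ✗, unrestricted ✓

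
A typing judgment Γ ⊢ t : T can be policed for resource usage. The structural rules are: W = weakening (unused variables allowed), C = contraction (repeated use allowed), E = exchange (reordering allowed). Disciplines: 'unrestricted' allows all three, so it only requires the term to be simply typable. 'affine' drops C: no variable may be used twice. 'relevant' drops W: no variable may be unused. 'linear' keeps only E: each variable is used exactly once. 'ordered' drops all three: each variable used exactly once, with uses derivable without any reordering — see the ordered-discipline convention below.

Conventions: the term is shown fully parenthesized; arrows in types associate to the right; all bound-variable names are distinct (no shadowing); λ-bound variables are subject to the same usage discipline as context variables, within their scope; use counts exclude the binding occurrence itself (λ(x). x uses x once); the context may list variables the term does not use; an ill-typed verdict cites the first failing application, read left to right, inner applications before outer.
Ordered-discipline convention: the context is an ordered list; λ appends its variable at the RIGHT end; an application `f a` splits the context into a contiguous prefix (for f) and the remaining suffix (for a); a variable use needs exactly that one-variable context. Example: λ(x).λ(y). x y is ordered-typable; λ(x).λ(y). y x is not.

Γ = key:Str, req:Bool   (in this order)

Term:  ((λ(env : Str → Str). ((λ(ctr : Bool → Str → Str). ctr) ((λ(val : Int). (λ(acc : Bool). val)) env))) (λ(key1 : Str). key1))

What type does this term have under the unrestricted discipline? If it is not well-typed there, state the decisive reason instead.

not well-typed under unrestricted — not simply typable
use counts: key=0; req=0; env (λ-bound)=1; ctr (λ-bound)=1; val (λ-bound)=1; acc (λ-bound)=0; key1 (λ-bound)=1
order of uses: ctr, val, env, key1
typing: ill-typed: an application expects Int but receives Str → Str
summary: ordered ✗; linear ✗; affine ✗; relevant ✗; unrestricted ✗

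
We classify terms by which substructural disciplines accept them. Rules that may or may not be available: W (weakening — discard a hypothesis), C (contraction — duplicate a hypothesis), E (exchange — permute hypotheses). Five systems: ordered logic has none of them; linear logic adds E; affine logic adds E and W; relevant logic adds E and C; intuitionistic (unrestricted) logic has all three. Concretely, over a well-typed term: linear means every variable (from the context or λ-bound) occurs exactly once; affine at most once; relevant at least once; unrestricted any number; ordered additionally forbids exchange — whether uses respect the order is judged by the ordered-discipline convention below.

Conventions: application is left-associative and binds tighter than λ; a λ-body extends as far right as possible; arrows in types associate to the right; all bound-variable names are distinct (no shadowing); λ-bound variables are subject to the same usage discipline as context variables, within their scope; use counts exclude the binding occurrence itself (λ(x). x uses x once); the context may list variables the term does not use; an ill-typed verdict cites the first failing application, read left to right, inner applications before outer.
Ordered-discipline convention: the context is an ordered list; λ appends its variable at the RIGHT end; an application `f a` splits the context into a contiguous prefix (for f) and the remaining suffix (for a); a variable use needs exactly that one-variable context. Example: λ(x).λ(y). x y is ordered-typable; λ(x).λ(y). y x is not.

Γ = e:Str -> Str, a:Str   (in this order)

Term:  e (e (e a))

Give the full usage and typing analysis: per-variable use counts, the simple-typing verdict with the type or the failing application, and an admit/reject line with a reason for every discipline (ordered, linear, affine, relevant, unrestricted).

variable uses: e=3; a=1
uses in reading order: e, e, e, a
typing: well-typed at Str
ordered ✗ (uses contraction: e ×3)
linear ✗ (uses contraction: e ×3)
affine ✗ (uses contraction: e ×3)
relevant ✓ (at least one use each (e, a))
unrestricted ✓ (simply typable at Str; W, C, E all held)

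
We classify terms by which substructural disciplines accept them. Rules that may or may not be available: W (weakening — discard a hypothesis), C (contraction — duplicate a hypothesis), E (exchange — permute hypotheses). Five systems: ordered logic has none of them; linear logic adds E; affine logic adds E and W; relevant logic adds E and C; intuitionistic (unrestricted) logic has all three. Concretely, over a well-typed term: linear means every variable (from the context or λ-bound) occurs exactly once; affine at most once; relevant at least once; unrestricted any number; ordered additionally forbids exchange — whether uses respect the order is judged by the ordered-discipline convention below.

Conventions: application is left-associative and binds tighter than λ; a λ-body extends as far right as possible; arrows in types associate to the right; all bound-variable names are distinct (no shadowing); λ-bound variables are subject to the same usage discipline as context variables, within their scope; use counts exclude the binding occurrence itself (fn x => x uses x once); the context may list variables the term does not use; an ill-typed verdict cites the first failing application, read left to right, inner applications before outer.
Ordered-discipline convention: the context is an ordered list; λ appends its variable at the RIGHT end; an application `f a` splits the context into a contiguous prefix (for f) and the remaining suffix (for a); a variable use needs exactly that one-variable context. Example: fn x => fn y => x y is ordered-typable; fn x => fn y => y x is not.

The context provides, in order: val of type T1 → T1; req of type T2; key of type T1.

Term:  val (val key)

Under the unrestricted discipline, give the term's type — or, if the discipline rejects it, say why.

term : T1
counts: val: 2×; req: 0×; key: 1×
left-to-right use order: val, val, key
typing: well-typed — term : T1
summary: ordered ✗ | linear ✗ | affine ✗ | relevant ✗ | unrestricted ✓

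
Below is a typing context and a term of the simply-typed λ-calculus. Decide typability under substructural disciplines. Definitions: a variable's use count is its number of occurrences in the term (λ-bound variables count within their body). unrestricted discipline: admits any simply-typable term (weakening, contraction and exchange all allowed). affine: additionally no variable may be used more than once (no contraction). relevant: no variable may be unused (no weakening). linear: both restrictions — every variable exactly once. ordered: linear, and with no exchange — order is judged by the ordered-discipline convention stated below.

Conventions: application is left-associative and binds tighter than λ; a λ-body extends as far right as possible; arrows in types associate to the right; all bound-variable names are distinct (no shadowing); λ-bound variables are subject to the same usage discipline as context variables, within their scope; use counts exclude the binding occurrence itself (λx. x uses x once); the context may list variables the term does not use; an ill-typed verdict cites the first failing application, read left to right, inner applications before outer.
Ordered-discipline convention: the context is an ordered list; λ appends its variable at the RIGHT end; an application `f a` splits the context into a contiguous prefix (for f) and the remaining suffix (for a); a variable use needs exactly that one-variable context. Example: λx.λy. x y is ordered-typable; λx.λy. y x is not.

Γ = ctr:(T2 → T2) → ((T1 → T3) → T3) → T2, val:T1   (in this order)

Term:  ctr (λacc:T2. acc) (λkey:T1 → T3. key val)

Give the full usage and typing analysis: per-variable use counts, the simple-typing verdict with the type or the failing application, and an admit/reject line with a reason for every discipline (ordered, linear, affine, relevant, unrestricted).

usage: ctr ×1, val ×1, acc (λ-bound) ×1, key (λ-bound) ×1
order of uses: ctr, acc, key, val
typing: well-typed — term : T2
ordered: ✗ — no ordered split (uses run ctr, acc, key, val)
linear: ✓ — exactly-once usage across ctr, val, acc, key
affine: ✓ — none of ctr, val, acc, key used more than once
relevant: ✓ — ctr, val, acc, key: all used, weakening unneeded
unrestricted: ✓ — well-typed at T2; no restrictions here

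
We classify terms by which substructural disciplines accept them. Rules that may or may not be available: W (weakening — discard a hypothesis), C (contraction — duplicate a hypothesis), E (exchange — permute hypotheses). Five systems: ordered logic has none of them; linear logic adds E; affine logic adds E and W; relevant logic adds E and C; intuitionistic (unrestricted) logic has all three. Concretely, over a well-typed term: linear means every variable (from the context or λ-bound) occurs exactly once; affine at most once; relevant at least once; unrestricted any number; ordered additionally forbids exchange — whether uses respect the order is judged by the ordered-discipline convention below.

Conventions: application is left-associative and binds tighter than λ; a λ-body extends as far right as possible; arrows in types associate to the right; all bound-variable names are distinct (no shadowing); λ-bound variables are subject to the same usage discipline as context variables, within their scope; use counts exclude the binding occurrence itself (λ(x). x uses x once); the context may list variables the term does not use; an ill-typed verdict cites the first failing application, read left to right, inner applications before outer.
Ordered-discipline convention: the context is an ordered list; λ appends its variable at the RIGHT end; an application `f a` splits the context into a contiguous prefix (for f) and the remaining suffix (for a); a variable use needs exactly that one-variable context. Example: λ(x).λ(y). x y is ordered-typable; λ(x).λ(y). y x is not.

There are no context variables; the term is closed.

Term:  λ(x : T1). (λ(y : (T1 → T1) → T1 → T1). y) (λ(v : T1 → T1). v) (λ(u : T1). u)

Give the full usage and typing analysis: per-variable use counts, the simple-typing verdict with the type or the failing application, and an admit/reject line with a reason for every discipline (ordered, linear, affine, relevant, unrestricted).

variable uses: x [bound]: 0×; y [bound]: 1×; v [bound]: 1×; u [bound]: 1×
left-to-right use order: y, v, u
typing: well-typed — term : T1 → T1 → T1
ordered: ✗ — needs weakening: x unused
linear: ✗ — needs weakening: x unused
affine: ✓ — x, y, v, u: no repeats, contraction unneeded
relevant: ✗ — needs weakening: x unused
unrestricted: ✓ — typability at T1 → T1 → T1 is all that's needed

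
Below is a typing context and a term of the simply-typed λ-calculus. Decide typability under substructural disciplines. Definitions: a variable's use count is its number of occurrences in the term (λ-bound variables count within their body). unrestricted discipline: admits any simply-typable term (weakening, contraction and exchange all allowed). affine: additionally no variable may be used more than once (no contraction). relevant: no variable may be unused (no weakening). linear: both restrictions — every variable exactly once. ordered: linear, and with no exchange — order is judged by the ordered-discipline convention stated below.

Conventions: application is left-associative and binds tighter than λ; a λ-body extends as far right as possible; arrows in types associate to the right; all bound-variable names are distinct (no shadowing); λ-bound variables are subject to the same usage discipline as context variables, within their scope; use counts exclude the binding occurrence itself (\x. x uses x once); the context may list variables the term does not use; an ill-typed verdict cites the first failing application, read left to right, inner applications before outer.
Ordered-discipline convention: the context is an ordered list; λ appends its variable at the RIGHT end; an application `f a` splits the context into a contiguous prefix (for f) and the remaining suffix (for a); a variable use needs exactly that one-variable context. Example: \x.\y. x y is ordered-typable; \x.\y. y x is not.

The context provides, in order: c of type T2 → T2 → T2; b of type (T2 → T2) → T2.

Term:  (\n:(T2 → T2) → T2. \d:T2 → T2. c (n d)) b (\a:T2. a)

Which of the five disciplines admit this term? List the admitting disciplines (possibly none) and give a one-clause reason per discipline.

accepted by: ordered, linear, affine, relevant, unrestricted
use counts: c=1; b=1; n (bound)=1; d (bound)=1; a (bound)=1
left-to-right use order: c, n, d, b, a
typing: ✓ — T2 → T2
ordered ✓ (c, b, n, d, a once each; derivable with no W/C/E)
linear ✓ (exactly-once usage across c, b, n, d, a)
affine ✓ (none of c, b, n, d, a used more than once)
relevant ✓ (none of c, b, n, d, a goes unused)
unrestricted ✓ (type-checks (T2 → T2) and nothing is barred)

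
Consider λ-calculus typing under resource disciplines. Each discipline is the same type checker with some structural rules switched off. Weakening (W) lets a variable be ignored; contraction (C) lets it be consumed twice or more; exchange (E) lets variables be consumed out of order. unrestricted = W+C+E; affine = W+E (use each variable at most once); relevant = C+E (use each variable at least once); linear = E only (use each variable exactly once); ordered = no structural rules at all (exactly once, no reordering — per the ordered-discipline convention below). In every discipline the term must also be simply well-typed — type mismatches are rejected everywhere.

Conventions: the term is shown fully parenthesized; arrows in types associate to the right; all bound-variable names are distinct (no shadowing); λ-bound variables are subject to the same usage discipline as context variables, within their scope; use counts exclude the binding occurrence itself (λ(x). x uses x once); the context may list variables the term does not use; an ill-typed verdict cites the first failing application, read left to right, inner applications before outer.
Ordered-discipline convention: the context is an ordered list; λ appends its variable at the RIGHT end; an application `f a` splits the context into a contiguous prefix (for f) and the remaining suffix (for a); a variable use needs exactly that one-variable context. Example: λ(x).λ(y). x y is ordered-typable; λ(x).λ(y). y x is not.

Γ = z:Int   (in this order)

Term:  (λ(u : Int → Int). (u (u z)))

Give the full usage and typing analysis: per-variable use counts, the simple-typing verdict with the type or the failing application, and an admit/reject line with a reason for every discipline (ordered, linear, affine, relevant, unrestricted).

use counts: z=1; u [bound]=2
left-to-right use order: u, u, z
typing: the term checks, with type (Int → Int) → Int
ordered: ✗ — u ×2 used more than once (contraction)
linear: ✗ — u ×2 used more than once (contraction)
affine: ✗ — u ×2 used more than once (contraction)
relevant: ✓ — at least one use each (z, u)
unrestricted: ✓ — well-typed at (Int → Int) → Int; no restrictions here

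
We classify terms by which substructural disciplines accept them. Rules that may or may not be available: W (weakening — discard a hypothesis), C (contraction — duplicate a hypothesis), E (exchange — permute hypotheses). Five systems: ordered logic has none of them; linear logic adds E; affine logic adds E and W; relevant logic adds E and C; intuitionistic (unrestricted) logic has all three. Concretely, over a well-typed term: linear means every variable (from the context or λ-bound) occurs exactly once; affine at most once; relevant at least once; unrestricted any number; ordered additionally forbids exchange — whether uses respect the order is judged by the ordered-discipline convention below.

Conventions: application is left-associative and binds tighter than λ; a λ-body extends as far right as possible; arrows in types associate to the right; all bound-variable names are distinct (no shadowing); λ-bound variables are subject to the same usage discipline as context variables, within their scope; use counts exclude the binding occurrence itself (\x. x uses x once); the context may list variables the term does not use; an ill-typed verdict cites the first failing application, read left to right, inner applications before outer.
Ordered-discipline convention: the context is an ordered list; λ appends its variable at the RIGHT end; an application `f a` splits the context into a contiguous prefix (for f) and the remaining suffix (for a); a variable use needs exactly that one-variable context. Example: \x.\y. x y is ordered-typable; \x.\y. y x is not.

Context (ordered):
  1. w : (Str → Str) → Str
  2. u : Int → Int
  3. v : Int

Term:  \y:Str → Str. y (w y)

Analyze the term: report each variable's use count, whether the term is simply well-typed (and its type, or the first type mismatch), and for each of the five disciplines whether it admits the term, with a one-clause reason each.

counts: w: 1×, u: 0×, v: 0×, y (λ-bound): 2×
use order (left to right): y, w, y
typing: ✓ — (Str → Str) → Str
ordered ✗ (y ×2 used more than once (contraction); u, v never used (weakening))
linear ✗ (y ×2 used more than once (contraction); u, v never used (weakening))
affine ✗ (y ×2 used more than once (contraction))
relevant ✗ (u, v never used (weakening))
unrestricted ✓ (typability at (Str → Str) → Str is all that's needed)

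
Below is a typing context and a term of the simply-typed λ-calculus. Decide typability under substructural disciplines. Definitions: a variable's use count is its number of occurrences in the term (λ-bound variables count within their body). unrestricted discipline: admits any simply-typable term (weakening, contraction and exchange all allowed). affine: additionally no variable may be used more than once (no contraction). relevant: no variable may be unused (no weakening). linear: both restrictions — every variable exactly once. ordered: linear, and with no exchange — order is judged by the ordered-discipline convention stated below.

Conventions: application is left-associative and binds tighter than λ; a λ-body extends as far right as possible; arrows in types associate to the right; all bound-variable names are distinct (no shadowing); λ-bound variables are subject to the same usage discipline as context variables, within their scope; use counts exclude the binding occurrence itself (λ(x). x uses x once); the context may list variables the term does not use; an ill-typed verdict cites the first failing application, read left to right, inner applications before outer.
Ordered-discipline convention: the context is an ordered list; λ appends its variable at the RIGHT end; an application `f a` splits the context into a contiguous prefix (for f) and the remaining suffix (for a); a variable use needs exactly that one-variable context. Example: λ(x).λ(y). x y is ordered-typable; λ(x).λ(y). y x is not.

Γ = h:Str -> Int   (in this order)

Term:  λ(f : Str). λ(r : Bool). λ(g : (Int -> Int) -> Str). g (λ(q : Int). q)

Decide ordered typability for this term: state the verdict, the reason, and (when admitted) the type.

no — unused: h, f, r — weakening required
use counts: h: 0, f [bound]: 0, r [bound]: 0, g [bound]: 1, q [bound]: 1
use order (left to right): g, q
typing: ✓ — Str -> Bool -> ((Int -> Int) -> Str) -> Str
all disciplines: ordered ✗; linear ✗; affine ✓; relevant ✗; unrestricted ✓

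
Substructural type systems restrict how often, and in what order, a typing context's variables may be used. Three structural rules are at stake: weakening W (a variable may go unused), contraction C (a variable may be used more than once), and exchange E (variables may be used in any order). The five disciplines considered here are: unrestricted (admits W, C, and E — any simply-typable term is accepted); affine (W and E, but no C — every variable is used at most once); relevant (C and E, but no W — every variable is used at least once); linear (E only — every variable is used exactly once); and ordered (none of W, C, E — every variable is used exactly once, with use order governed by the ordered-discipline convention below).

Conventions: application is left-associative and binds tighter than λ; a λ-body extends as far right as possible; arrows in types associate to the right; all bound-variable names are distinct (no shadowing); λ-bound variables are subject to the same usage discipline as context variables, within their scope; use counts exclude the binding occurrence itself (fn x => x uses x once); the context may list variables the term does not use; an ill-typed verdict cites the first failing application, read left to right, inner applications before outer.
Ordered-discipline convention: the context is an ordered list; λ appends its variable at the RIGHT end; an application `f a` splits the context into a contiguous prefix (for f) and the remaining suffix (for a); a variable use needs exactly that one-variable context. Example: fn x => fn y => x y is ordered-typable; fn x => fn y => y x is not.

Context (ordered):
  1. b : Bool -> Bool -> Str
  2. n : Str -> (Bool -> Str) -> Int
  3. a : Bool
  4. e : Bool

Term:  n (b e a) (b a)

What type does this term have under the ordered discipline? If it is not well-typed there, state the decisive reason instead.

not well-typed under ordered — repeated use of b ×2, a ×2
variable uses: b=2; n=1; a=2; e=1
use order (left to right): n, b, e, a, b, a
typing: well-typed — term : Int
per-discipline verdicts: ordered ✗, linear ✗, affine ✗, relevant ✓, unrestricted ✓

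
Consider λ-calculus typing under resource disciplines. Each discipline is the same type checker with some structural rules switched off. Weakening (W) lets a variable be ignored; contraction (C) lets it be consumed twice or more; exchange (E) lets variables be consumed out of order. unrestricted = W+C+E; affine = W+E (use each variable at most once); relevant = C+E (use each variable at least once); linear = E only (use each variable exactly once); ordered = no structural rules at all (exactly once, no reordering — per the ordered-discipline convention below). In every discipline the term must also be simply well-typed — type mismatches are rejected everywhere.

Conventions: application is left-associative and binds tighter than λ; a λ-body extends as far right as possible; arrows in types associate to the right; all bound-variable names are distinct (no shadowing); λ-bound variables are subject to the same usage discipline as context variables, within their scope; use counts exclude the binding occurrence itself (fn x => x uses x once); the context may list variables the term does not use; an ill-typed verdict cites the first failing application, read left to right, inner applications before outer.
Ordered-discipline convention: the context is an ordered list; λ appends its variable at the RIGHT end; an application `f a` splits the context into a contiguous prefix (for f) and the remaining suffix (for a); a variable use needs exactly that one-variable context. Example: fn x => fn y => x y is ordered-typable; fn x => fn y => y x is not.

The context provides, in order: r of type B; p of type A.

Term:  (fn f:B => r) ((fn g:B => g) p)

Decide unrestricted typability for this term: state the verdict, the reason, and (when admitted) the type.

no — fails simple typing
usage: r: 1×, p: 1×, f [bound]: 0×, g [bound]: 1×
order of uses: r, g, p
typing: ill-typed: an application expects B but receives A
per-discipline verdicts: ordered ✗, linear ✗, affine ✗, relevant ✗, unrestricted ✗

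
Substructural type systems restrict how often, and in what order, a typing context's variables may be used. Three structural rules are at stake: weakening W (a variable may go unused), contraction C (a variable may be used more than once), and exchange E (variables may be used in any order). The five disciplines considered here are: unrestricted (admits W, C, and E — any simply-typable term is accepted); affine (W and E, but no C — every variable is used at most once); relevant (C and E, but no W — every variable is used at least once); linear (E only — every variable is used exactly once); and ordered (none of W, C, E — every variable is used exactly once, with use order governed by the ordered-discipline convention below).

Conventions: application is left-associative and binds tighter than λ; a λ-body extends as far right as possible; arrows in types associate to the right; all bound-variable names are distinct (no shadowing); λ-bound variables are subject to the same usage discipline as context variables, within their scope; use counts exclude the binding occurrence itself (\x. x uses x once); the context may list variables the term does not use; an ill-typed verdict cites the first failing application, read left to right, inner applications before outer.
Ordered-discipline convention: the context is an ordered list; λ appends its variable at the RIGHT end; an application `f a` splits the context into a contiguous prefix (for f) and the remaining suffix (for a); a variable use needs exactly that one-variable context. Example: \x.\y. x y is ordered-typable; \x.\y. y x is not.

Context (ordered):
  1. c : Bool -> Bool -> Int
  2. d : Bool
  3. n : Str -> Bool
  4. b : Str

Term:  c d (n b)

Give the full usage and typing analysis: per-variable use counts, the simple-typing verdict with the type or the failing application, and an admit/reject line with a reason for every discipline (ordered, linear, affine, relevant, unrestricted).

use counts: c=1, d=1, n=1, b=1
uses in reading order: c, d, n, b
typing: well-typed — term : Int
ordered: ✓ — c, d, n, b: once each, no exchange needed
linear: ✓ — single use per variable (c, d, n, b)
affine: ✓ — no duplicate uses among c, d, n, b
relevant: ✓ — c, d, n, b: all used, weakening unneeded
unrestricted: ✓ — simply typable at Int; W, C, E all held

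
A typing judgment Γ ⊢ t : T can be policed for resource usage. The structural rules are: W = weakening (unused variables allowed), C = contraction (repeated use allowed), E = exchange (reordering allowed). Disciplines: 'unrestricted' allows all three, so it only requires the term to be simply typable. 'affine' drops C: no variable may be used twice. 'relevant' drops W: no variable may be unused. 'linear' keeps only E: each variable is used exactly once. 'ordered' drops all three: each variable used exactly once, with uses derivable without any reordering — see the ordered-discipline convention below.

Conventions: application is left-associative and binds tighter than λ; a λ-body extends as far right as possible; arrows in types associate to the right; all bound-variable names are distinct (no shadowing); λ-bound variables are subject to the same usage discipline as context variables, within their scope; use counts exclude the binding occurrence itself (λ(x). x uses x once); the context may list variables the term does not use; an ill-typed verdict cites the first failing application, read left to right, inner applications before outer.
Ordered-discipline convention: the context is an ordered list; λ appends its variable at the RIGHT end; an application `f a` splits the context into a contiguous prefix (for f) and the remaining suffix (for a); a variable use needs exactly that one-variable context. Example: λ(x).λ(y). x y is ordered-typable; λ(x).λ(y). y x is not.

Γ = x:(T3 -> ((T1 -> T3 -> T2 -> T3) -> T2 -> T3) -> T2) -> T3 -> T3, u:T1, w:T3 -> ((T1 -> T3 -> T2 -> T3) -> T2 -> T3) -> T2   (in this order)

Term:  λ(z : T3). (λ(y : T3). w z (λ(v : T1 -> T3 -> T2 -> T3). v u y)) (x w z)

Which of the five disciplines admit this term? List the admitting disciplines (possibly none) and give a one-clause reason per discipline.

admitting disciplines: relevant, unrestricted
counts: x ×1; u ×1; w ×2; z (λ-bound) ×2; y (λ-bound) ×1; v (λ-bound) ×1
order of uses: w, z, v, u, y, x, w, z
typing: ✓ — T3 -> T2
ordered: ✗, uses contraction: w ×2, z ×2
linear: ✗, uses contraction: w ×2, z ×2
affine: ✗, uses contraction: w ×2, z ×2
relevant: ✓, every one of x, u, w, z, y, v appears
unrestricted: ✓, well-typed at T3 -> T2; no restrictions here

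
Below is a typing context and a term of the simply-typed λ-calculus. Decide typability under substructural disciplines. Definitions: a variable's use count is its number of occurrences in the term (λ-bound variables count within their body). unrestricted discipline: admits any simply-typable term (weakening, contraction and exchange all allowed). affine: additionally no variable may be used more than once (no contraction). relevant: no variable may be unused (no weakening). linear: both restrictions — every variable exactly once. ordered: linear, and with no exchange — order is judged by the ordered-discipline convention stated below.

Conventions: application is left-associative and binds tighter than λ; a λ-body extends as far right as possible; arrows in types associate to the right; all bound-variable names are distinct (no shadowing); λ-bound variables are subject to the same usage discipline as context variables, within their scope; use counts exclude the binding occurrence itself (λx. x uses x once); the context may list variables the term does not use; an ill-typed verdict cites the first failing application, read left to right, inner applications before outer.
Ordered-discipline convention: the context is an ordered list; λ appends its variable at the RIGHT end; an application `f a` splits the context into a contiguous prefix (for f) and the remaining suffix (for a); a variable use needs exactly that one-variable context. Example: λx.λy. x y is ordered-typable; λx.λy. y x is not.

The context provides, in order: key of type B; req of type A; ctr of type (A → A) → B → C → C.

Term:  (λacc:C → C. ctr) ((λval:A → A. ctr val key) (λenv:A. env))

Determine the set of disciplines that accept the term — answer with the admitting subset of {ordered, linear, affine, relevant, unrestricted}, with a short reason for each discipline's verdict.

admitted by: unrestricted
use counts: key=1; req=0; ctr=2; acc (bound)=0; val (bound)=1; env (bound)=1
order of uses: ctr, ctr, val, key, env
typing: the term checks, with type (A → A) → B → C → C
ordered: ✗, repeated use of ctr ×2; req, acc never used (weakening)
linear: ✗, repeated use of ctr ×2; req, acc never used (weakening)
affine: ✗, repeated use of ctr ×2
relevant: ✗, req, acc never used (weakening)
unrestricted: ✓, simply typable at (A → A) → B → C → C; W, C, E all held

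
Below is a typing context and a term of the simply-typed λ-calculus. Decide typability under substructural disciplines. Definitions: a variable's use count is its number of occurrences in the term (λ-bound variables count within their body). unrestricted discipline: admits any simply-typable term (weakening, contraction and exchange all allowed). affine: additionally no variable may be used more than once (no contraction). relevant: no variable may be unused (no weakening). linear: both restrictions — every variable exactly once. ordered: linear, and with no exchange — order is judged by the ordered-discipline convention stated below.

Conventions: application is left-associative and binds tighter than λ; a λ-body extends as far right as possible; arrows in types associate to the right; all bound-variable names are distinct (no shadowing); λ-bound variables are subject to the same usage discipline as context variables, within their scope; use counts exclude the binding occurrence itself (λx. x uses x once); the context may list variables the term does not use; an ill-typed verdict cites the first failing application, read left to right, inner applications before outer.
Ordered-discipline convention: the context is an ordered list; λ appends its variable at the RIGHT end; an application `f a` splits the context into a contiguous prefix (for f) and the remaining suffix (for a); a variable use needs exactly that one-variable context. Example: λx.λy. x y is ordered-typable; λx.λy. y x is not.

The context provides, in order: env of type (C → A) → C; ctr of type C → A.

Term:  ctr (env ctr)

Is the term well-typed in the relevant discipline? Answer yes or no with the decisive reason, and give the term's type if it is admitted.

yes — none of env, ctr goes unused; term : A
usage: env: 1×, ctr: 2×
order of uses: ctr, env, ctr
typing: well-typed at A
per-discipline verdicts: ordered ✗ · linear ✗ · affine ✗ · relevant ✓ · unrestricted ✓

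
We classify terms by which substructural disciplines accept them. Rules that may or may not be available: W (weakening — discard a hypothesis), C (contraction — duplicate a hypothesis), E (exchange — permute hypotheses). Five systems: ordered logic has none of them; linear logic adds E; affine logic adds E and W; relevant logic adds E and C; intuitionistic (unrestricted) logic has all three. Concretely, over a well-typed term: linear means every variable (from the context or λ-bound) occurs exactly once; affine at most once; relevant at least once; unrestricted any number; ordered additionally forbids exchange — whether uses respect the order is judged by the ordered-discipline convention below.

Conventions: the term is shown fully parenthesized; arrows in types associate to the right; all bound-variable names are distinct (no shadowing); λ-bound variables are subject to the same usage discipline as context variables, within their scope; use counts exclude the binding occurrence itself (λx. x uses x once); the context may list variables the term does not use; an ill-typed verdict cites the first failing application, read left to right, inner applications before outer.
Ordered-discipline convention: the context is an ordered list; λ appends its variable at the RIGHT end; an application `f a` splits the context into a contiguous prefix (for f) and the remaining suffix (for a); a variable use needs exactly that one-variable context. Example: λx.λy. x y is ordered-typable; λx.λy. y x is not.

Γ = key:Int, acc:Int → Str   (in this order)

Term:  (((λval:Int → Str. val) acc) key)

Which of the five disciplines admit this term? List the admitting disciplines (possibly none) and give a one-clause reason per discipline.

admitted by: linear, affine, relevant, unrestricted
counts: key: 1, acc: 1, val (bound): 1
uses in reading order: val, acc, key
typing: well-typed at Str
ordered: ✗ — no contiguous prefix/suffix split fits val, acc, key
linear: ✓ — single use per variable (key, acc, val)
affine: ✓ — none of key, acc, val used more than once
relevant: ✓ — at least one use each (key, acc, val)
unrestricted: ✓ — type-checks (Str) and nothing is barred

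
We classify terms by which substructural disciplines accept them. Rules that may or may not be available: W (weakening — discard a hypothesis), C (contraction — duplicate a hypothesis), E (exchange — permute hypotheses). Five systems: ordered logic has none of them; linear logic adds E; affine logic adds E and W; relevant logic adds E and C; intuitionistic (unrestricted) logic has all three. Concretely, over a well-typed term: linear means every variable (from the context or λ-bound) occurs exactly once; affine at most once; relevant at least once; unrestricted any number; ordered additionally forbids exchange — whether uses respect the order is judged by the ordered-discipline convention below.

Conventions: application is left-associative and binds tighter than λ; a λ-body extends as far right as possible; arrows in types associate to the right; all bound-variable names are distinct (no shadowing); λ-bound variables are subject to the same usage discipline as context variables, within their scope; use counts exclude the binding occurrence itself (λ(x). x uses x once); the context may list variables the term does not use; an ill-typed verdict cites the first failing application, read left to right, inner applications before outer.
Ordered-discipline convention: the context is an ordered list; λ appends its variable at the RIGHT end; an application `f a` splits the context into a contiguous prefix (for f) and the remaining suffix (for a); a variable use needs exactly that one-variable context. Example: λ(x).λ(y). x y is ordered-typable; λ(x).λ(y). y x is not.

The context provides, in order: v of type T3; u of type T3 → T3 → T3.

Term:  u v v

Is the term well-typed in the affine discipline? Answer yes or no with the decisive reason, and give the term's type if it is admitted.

no — needs contraction — v ×2
variable uses: v: 2, u: 1
use order (left to right): u, v, v
typing: well-typed at T3
summary: ordered ✗ | linear ✗ | affine ✗ | relevant ✓ | unrestricted ✓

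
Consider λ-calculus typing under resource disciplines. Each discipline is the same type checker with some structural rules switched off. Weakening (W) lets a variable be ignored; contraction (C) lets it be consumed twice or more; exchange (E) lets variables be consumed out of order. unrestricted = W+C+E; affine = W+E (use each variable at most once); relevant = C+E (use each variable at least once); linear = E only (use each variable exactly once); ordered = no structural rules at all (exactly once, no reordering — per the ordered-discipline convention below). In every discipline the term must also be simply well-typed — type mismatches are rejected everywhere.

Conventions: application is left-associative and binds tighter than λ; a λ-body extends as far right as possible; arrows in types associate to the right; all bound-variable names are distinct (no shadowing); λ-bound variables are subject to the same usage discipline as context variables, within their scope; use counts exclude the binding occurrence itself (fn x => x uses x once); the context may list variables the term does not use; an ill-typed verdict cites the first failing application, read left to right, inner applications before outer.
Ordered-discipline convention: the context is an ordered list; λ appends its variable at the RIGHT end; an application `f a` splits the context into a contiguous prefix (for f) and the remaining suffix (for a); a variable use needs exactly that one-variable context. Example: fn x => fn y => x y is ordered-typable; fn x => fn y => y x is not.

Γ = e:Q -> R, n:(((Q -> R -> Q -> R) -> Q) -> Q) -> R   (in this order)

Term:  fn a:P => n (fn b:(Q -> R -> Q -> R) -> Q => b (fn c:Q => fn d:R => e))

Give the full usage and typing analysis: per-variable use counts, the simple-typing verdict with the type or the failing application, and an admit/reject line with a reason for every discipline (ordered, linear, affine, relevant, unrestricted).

counts: e: 1; n: 1; a (λ-bound): 0; b (λ-bound): 1; c (λ-bound): 0; d (λ-bound): 0
left-to-right use order: n, b, e
typing: ✓ — P -> R
ordered ✗ (a, c, d never used (weakening))
linear ✗ (a, c, d never used (weakening))
affine ✓ (none of e, n, a, b, c, d used more than once)
relevant ✗ (a, c, d never used (weakening))
unrestricted ✓ (well-typed at P -> R; no restrictions here)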